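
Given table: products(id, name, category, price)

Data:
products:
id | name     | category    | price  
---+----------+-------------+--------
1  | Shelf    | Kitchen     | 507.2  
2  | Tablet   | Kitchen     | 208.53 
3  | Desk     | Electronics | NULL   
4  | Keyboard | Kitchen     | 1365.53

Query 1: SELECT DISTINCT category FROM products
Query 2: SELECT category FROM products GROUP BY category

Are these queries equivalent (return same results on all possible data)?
Yes, equivalent

Both queries return: [('Electronics',), ('Kitchen',)]

Reason: Both get unique categorys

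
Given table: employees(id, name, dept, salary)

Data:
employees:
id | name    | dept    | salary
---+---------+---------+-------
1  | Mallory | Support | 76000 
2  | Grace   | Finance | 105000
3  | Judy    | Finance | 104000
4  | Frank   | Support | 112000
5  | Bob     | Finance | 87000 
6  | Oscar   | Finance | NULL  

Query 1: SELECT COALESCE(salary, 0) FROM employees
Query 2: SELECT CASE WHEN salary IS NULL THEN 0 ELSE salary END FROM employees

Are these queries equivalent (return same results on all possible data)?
Yes, equivalent

Both queries return: [(0,), (76000,), (87000,), (104000,), (105000,), (112000,)]

Reason: COALESCE vs CASE for NULL handling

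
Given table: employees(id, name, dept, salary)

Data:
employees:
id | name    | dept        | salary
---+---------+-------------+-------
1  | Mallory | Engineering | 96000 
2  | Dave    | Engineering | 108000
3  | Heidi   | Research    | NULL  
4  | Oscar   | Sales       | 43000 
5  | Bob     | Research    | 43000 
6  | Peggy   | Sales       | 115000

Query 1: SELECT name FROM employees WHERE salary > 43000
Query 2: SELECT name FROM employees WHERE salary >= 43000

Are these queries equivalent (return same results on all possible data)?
No, not equivalent

Query 1 returns: [('Mallory',), ('Dave',), ('Peggy',)]
Query 2 returns: [('Mallory',), ('Dave',), ('Oscar',), ('Bob',), ('Peggy',)]

Reason: > vs >= gives different results when salary = 43000 exists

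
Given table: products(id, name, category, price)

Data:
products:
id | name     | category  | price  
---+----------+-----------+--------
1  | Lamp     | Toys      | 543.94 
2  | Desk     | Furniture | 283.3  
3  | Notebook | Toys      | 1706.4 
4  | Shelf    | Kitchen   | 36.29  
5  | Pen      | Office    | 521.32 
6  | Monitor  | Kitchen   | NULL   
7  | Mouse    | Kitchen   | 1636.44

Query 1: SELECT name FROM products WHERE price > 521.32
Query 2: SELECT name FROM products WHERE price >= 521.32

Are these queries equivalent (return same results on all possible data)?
No, not equivalent

Query 1 returns: [('Lamp',), ('Notebook',), ('Mouse',)]
Query 2 returns: [('Lamp',), ('Notebook',), ('Pen',), ('Mouse',)]

Reason: > vs >= gives different results when price = 521.32 exists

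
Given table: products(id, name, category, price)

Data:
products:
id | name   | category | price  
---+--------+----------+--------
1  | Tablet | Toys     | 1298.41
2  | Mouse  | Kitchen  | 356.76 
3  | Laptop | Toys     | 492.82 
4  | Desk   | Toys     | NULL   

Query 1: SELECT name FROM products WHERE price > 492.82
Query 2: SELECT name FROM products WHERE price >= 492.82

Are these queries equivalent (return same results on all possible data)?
No, not equivalent

Query 1 returns: [('Tablet',)]
Query 2 returns: [('Tablet',), ('Laptop',)]

Reason: > vs >= gives different results when price = 492.82 exists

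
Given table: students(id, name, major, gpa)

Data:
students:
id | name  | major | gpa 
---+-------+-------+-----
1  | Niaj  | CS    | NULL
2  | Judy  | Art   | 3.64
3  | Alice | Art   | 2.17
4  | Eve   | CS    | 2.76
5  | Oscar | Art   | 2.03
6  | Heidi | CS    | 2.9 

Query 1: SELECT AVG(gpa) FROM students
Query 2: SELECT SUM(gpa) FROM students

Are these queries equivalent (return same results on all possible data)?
No, not equivalent

Query 1 returns: [(2.7,)]
Query 2 returns: [(13.5,)]

Reason: AVG vs SUM give different aggregate values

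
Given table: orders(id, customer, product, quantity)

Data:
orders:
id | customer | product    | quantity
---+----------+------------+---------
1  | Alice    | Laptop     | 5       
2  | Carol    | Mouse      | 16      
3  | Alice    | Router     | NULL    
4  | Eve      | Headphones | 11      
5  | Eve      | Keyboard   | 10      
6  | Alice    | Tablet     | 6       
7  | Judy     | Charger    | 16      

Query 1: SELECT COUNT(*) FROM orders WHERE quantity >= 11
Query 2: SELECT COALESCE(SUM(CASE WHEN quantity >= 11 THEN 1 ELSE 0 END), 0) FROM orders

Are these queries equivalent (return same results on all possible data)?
Yes, equivalent

Both queries return: [(3,)]

Reason: COUNT with WHERE vs conditional SUM (COALESCE handles empty-table NULL)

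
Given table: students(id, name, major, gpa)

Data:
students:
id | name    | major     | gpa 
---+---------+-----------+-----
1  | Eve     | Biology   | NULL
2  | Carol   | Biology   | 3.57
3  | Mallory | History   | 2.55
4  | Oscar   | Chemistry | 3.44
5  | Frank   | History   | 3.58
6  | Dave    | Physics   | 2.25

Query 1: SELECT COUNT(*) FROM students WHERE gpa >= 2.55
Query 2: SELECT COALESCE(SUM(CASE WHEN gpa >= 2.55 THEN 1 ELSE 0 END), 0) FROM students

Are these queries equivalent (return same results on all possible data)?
Yes, equivalent

Both queries return: [(4,)]

Reason: COUNT with WHERE vs conditional SUM (COALESCE handles empty-table NULL)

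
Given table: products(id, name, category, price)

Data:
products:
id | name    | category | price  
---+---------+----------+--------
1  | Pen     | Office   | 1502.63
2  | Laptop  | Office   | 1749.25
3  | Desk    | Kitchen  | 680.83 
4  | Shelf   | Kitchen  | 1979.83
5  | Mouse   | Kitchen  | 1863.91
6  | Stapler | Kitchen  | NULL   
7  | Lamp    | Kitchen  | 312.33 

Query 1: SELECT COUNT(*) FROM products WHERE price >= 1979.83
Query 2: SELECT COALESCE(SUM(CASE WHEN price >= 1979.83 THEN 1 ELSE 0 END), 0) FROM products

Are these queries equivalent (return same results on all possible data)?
Yes, equivalent

Both queries return: [(1,)]

Reason: COUNT with WHERE vs conditional SUM (COALESCE handles empty-table NULL)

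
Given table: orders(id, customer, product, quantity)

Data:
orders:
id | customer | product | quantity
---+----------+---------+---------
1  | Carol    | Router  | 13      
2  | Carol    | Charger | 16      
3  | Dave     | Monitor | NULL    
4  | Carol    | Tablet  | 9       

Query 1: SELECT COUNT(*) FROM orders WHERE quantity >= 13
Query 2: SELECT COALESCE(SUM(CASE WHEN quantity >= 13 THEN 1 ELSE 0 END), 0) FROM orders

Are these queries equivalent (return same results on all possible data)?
Yes, equivalent

Both queries return: [(2,)]

Reason: COUNT with WHERE vs conditional SUM (COALESCE handles empty-table NULL)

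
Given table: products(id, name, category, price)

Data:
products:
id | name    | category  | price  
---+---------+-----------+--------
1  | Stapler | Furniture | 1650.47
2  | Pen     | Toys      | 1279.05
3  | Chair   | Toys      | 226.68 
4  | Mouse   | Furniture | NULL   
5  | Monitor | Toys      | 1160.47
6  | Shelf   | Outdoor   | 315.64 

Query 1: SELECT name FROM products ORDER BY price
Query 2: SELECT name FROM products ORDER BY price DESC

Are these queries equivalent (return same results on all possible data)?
No, not equivalent

Query 1 returns: [('Mouse',), ('Chair',), ('Shelf',), ('Monitor',), ('Pen',), ('Stapler',)]
Query 2 returns: [('Stapler',), ('Pen',), ('Monitor',), ('Shelf',), ('Chair',), ('Mouse',)]

Reason: ASC vs DESC gives opposite ordering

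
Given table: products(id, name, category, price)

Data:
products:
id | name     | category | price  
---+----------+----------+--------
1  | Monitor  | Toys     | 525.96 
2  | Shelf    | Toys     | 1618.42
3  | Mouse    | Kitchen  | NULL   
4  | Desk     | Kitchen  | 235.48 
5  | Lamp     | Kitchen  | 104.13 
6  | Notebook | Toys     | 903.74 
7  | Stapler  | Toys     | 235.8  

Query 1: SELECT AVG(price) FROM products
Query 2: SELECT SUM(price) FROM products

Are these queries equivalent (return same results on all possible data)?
No, not equivalent

Query 1 returns: [(603.9216666666667,)]
Query 2 returns: [(3623.53,)]

Reason: AVG vs SUM give different aggregate values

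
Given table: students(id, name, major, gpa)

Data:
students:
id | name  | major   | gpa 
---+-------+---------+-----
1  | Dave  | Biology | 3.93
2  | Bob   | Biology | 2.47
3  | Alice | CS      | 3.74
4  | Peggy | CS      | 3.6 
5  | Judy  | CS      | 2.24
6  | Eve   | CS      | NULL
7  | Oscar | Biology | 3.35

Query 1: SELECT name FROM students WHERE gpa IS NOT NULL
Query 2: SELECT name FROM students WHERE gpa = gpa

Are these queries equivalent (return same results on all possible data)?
Yes, equivalent

Both queries return: [('Alice',), ('Bob',), ('Dave',), ('Judy',), ('Oscar',), ('Peggy',)]

Reason: IS NOT NULL vs self-equality (both exclude NULLs)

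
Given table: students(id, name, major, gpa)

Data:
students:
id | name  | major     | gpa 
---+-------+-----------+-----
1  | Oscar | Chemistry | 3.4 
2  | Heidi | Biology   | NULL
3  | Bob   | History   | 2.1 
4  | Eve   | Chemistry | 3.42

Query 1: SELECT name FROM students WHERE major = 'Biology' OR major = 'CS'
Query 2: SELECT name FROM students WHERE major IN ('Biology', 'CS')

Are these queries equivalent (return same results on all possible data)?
Yes, equivalent

Both queries return: [('Heidi',)]

Reason: OR vs IN are equivalent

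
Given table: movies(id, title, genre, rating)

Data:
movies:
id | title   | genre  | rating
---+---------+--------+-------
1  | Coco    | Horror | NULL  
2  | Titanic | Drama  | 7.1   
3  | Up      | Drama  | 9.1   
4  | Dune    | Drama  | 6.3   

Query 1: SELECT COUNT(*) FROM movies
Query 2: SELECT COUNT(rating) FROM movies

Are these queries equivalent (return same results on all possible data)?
No, not equivalent

Query 1 returns: [(4,)]
Query 2 returns: [(3,)]

Reason: COUNT(*) includes NULLs, COUNT(column) excludes them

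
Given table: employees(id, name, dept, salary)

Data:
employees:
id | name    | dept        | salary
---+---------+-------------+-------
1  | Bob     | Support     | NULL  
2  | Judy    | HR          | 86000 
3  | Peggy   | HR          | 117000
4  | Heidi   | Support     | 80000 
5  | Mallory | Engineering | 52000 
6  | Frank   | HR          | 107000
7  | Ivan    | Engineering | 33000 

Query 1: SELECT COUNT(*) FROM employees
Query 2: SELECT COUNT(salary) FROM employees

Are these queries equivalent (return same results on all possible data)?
No, not equivalent

Query 1 returns: [(7,)]
Query 2 returns: [(6,)]

Reason: COUNT(*) includes NULLs, COUNT(column) excludes them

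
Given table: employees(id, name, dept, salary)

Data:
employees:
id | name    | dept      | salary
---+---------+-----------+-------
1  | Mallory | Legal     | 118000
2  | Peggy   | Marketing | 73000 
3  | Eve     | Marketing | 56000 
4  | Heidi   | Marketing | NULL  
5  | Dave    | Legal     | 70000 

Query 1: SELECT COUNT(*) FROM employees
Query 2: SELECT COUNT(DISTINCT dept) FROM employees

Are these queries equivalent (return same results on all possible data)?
No, not equivalent

Query 1 returns: [(5,)]
Query 2 returns: [(2,)]

Reason: COUNT(*) counts rows, COUNT(DISTINCT dept) counts unique depts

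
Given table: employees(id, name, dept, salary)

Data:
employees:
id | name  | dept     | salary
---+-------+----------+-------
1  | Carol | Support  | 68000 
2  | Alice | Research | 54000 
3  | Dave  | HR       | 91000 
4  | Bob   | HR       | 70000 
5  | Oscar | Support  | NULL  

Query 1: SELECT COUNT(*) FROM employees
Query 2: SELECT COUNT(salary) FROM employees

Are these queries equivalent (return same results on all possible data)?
No, not equivalent

Query 1 returns: [(5,)]
Query 2 returns: [(4,)]

Reason: COUNT(*) includes NULLs, COUNT(column) excludes them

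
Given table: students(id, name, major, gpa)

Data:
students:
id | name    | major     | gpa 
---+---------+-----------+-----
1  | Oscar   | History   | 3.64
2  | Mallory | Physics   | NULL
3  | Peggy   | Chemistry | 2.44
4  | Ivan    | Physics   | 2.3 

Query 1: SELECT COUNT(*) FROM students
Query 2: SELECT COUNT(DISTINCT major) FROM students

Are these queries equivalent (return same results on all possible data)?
No, not equivalent

Query 1 returns: [(4,)]
Query 2 returns: [(3,)]

Reason: COUNT(*) counts rows, COUNT(DISTINCT major) counts unique majors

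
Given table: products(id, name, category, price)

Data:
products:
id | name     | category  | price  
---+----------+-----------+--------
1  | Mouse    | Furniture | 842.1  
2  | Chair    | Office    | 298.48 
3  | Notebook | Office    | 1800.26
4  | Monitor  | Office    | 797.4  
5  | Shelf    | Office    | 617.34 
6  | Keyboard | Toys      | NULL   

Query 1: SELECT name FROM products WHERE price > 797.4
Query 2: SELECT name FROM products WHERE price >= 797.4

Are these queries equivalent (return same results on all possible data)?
No, not equivalent

Query 1 returns: [('Mouse',), ('Notebook',)]
Query 2 returns: [('Mouse',), ('Notebook',), ('Monitor',)]

Reason: > vs >= gives different results when price = 797.4 exists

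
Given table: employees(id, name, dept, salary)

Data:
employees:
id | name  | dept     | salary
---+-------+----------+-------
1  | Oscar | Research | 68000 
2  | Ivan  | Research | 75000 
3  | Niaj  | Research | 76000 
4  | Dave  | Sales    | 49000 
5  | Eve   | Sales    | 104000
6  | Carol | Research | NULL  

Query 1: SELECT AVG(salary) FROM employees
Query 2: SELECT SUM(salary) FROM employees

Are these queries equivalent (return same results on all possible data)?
No, not equivalent

Query 1 returns: [(74400.0,)]
Query 2 returns: [(372000,)]

Reason: AVG vs SUM give different aggregate values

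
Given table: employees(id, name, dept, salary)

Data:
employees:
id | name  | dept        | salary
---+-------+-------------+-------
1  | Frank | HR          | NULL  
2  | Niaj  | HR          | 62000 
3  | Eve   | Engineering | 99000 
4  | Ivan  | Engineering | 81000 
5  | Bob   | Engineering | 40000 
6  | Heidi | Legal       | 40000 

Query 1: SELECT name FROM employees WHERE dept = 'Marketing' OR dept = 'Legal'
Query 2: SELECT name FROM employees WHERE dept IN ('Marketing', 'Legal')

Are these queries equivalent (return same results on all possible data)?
Yes, equivalent

Both queries return: [('Heidi',)]

Reason: OR vs IN are equivalent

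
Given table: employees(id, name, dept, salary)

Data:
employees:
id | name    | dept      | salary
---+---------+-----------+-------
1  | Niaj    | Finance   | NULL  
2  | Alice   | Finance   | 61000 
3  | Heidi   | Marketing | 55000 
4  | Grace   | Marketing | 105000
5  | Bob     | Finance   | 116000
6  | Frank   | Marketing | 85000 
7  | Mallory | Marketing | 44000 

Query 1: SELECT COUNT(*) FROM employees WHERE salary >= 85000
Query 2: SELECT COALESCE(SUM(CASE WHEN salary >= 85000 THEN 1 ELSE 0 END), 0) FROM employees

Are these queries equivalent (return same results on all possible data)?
Yes, equivalent

Both queries return: [(3,)]

Reason: COUNT with WHERE vs conditional SUM (COALESCE handles empty-table NULL)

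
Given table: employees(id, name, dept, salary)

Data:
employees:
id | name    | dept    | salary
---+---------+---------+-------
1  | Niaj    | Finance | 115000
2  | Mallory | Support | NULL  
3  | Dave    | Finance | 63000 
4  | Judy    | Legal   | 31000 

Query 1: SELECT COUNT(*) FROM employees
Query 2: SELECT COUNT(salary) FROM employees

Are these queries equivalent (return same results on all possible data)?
No, not equivalent

Query 1 returns: [(4,)]
Query 2 returns: [(3,)]

Reason: COUNT(*) includes NULLs, COUNT(column) excludes them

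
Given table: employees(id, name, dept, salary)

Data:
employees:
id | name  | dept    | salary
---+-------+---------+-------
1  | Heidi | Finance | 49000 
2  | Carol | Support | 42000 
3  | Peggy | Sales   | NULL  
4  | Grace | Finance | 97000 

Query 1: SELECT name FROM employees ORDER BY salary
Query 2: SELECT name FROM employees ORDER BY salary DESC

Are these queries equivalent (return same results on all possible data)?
No, not equivalent

Query 1 returns: [('Peggy',), ('Carol',), ('Heidi',), ('Grace',)]
Query 2 returns: [('Grace',), ('Heidi',), ('Carol',), ('Peggy',)]

Reason: ASC vs DESC gives opposite ordering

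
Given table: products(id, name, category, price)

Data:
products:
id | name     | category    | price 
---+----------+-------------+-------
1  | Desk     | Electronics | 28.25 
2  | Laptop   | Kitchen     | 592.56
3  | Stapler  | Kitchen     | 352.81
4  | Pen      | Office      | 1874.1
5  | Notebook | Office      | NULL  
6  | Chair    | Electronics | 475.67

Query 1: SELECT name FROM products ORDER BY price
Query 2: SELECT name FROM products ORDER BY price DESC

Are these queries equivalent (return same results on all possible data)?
No, not equivalent

Query 1 returns: [('Notebook',), ('Desk',), ('Stapler',), ('Chair',), ('Laptop',), ('Pen',)]
Query 2 returns: [('Pen',), ('Laptop',), ('Chair',), ('Stapler',), ('Desk',), ('Notebook',)]

Reason: ASC vs DESC gives opposite ordering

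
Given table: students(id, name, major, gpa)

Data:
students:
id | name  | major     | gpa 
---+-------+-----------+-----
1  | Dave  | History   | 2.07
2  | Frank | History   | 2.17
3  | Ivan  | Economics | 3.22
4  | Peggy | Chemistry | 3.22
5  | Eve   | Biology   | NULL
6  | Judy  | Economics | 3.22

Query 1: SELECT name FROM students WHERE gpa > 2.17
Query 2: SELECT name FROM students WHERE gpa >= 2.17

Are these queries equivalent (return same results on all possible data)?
No, not equivalent

Query 1 returns: [('Ivan',), ('Peggy',), ('Judy',)]
Query 2 returns: [('Frank',), ('Ivan',), ('Peggy',), ('Judy',)]

Reason: > vs >= gives different results when gpa = 2.17 exists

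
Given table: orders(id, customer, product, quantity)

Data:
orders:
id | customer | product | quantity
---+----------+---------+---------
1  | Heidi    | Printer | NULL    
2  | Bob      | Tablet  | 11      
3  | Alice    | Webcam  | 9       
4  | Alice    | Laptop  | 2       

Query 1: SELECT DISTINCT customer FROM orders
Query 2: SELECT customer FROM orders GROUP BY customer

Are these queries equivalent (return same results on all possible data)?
Yes, equivalent

Both queries return: [('Alice',), ('Bob',), ('Heidi',)]

Reason: Both get unique customers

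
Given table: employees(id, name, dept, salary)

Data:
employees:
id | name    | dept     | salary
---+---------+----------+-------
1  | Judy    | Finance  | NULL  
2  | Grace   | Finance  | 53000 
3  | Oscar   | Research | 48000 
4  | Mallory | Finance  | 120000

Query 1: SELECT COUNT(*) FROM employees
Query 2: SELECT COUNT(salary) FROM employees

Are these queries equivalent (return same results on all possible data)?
No, not equivalent

Query 1 returns: [(4,)]
Query 2 returns: [(3,)]

Reason: COUNT(*) includes NULLs, COUNT(column) excludes them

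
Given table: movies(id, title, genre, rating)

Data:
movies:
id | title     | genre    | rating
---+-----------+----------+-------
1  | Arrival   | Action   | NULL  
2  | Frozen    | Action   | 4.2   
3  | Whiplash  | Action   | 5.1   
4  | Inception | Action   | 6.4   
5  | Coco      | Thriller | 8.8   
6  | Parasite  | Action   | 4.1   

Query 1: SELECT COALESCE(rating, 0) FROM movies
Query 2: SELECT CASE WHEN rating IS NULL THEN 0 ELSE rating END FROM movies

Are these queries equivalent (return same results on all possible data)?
Yes, equivalent

Both queries return: [(0,), (4.1,), (4.2,), (5.1,), (6.4,), (8.8,)]

Reason: COALESCE vs CASE for NULL handling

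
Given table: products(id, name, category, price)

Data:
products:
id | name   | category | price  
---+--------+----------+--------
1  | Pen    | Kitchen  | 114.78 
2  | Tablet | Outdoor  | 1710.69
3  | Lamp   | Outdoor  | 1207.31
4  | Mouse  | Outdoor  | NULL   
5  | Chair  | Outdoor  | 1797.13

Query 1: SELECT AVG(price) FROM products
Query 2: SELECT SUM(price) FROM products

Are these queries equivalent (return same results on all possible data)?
No, not equivalent

Query 1 returns: [(1207.4775,)]
Query 2 returns: [(4829.91,)]

Reason: AVG vs SUM give different aggregate values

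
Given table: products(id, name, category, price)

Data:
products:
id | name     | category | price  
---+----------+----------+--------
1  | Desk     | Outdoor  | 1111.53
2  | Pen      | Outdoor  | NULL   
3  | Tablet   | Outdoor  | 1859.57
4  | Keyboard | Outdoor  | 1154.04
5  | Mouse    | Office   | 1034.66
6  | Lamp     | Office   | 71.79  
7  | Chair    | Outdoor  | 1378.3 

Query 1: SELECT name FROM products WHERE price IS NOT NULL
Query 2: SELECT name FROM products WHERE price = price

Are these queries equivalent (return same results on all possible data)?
Yes, equivalent

Both queries return: [('Chair',), ('Desk',), ('Keyboard',), ('Lamp',), ('Mouse',), ('Tablet',)]

Reason: IS NOT NULL vs self-equality (both exclude NULLs)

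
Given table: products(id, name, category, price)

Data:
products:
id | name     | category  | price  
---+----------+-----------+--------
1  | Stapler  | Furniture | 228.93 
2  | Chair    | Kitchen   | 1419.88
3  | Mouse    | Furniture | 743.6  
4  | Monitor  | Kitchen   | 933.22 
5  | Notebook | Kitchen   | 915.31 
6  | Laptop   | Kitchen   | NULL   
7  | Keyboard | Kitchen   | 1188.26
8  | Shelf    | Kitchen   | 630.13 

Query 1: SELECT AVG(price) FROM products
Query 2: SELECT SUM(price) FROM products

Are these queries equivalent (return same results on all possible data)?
No, not equivalent

Query 1 returns: [(865.6185714285714,)]
Query 2 returns: [(6059.33,)]

Reason: AVG vs SUM give different aggregate values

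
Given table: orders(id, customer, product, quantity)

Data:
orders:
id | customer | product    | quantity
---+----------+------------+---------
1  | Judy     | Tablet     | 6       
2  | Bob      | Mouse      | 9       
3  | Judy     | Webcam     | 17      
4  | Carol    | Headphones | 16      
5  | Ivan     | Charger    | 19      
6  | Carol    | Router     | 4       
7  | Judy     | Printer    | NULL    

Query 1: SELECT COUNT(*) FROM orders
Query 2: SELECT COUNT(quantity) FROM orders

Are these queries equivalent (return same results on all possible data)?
No, not equivalent

Query 1 returns: [(7,)]
Query 2 returns: [(6,)]

Reason: COUNT(*) includes NULLs, COUNT(column) excludes them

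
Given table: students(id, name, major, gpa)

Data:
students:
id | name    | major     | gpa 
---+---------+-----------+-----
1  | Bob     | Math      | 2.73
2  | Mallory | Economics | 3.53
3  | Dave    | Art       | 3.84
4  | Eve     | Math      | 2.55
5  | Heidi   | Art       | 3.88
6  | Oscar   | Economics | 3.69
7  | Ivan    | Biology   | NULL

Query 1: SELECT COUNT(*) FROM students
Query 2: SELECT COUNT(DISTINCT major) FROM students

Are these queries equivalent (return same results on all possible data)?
No, not equivalent

Query 1 returns: [(7,)]
Query 2 returns: [(4,)]

Reason: COUNT(*) counts rows, COUNT(DISTINCT major) counts unique majors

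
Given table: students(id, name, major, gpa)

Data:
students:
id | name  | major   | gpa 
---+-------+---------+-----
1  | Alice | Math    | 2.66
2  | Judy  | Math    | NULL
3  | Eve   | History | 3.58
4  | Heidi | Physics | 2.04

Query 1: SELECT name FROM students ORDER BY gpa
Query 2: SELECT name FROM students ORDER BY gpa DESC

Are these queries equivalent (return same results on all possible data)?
No, not equivalent

Query 1 returns: [('Judy',), ('Heidi',), ('Alice',), ('Eve',)]
Query 2 returns: [('Eve',), ('Alice',), ('Heidi',), ('Judy',)]

Reason: ASC vs DESC gives opposite ordering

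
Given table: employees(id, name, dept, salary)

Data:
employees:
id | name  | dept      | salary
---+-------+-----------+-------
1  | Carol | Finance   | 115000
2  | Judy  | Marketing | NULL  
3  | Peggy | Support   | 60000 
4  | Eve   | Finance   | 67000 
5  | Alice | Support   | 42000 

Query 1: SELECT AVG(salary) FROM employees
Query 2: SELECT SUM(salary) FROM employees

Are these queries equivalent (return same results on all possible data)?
No, not equivalent

Query 1 returns: [(71000.0,)]
Query 2 returns: [(284000,)]

Reason: AVG vs SUM give different aggregate values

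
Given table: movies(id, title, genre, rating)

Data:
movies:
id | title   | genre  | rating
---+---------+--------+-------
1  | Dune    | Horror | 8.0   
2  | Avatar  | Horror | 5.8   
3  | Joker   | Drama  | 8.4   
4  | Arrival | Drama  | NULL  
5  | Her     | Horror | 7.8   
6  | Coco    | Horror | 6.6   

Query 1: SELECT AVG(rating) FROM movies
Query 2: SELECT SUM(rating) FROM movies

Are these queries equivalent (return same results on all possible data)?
No, not equivalent

Query 1 returns: [(7.32,)]
Query 2 returns: [(36.6,)]

Reason: AVG vs SUM give different aggregate values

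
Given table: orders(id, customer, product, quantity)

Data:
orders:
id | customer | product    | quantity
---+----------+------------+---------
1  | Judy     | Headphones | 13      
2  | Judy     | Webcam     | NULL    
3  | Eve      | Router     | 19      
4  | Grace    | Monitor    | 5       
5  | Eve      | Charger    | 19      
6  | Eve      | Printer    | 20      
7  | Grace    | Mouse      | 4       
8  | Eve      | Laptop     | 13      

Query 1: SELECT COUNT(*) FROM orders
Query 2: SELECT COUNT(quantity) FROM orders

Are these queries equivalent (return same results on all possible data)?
No, not equivalent

Query 1 returns: [(8,)]
Query 2 returns: [(7,)]

Reason: COUNT(*) includes NULLs, COUNT(column) excludes them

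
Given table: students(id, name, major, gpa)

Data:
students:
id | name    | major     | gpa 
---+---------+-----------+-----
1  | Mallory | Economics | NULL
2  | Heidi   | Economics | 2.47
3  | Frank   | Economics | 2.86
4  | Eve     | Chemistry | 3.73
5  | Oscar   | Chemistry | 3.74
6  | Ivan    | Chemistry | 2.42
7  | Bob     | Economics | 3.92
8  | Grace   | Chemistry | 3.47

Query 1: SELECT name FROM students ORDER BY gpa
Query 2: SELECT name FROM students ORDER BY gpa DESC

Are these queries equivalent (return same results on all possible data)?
No, not equivalent

Query 1 returns: [('Mallory',), ('Ivan',), ('Heidi',), ('Frank',), ('Grace',), ('Eve',), ('Oscar',), ('Bob',)]
Query 2 returns: [('Bob',), ('Oscar',), ('Eve',), ('Grace',), ('Frank',), ('Heidi',), ('Ivan',), ('Mallory',)]

Reason: ASC vs DESC gives opposite ordering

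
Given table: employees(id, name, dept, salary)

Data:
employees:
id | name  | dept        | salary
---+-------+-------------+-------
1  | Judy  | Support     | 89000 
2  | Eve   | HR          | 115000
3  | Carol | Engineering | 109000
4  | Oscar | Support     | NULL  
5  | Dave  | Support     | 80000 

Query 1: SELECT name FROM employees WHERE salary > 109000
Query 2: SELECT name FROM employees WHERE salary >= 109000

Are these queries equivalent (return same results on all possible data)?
No, not equivalent

Query 1 returns: [('Eve',)]
Query 2 returns: [('Eve',), ('Carol',)]

Reason: > vs >= gives different results when salary = 109000 exists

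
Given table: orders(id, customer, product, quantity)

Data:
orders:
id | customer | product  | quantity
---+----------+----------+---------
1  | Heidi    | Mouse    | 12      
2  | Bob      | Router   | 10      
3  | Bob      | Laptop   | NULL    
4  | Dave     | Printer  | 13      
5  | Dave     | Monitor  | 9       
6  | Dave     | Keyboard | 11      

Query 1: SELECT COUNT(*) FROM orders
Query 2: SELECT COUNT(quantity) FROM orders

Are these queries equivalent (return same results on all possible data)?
No, not equivalent

Query 1 returns: [(6,)]
Query 2 returns: [(5,)]

Reason: COUNT(*) includes NULLs, COUNT(column) excludes them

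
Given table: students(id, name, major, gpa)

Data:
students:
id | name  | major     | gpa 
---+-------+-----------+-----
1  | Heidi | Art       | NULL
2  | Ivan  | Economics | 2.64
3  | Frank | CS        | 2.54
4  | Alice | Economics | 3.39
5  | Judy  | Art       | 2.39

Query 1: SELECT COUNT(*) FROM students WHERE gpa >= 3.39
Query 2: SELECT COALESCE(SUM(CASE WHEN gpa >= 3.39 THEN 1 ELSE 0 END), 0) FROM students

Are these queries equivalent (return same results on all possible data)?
Yes, equivalent

Both queries return: [(1,)]

Reason: COUNT with WHERE vs conditional SUM (COALESCE handles empty-table NULL)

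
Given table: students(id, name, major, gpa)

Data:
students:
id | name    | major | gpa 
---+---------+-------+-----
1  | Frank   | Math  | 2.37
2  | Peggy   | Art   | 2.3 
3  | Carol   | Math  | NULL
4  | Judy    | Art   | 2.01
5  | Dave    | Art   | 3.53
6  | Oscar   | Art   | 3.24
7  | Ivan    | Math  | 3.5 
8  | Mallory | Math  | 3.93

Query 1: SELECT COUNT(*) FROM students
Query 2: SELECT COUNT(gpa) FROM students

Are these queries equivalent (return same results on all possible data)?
No, not equivalent

Query 1 returns: [(8,)]
Query 2 returns: [(7,)]

Reason: COUNT(*) includes NULLs, COUNT(column) excludes them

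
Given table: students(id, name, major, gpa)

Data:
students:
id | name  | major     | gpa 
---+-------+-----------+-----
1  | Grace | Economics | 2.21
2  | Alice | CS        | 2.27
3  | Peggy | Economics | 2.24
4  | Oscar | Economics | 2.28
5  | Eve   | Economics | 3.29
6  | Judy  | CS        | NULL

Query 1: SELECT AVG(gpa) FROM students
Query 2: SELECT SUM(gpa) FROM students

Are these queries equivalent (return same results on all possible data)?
No, not equivalent

Query 1 returns: [(2.4579999999999997,)]
Query 2 returns: [(12.29,)]

Reason: AVG vs SUM give different aggregate values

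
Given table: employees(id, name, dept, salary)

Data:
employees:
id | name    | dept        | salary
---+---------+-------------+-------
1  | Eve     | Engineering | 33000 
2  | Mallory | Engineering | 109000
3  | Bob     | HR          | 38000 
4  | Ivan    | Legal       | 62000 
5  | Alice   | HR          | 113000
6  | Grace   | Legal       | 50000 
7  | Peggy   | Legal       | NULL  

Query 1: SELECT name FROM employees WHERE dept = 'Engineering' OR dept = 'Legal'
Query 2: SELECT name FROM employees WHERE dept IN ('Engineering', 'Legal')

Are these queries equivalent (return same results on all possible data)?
Yes, equivalent

Both queries return: [('Eve',), ('Grace',), ('Ivan',), ('Mallory',), ('Peggy',)]

Reason: OR vs IN are equivalent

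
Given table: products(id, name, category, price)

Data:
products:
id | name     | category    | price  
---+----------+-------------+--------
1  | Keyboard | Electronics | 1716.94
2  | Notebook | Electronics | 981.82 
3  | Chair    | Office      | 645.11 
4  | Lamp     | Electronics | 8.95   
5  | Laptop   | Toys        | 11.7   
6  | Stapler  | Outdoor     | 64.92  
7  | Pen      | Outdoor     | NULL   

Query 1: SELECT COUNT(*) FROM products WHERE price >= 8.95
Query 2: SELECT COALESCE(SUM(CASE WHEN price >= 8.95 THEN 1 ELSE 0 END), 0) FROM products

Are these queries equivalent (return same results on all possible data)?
Yes, equivalent

Both queries return: [(6,)]

Reason: COUNT with WHERE vs conditional SUM (COALESCE handles empty-table NULL)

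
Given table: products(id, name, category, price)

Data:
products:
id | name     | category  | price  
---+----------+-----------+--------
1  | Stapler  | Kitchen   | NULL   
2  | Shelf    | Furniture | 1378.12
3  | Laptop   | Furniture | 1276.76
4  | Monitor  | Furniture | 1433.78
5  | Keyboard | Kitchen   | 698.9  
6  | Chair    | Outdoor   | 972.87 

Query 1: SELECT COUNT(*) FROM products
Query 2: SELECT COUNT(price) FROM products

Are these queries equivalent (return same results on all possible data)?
No, not equivalent

Query 1 returns: [(6,)]
Query 2 returns: [(5,)]

Reason: COUNT(*) includes NULLs, COUNT(column) excludes them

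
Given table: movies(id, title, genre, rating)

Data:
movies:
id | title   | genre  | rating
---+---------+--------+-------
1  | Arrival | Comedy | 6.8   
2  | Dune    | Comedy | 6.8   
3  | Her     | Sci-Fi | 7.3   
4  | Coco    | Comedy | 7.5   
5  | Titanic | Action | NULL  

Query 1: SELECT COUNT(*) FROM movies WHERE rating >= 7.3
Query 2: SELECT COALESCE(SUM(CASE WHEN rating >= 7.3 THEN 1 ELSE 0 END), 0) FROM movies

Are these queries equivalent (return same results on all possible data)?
Yes, equivalent

Both queries return: [(2,)]

Reason: COUNT with WHERE vs conditional SUM (COALESCE handles empty-table NULL)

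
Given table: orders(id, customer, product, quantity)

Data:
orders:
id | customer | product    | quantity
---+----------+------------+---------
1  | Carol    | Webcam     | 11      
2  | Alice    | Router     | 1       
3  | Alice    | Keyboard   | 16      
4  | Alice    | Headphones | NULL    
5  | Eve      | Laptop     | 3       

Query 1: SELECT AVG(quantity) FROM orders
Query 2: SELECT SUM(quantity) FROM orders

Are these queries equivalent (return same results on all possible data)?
No, not equivalent

Query 1 returns: [(7.75,)]
Query 2 returns: [(31,)]

Reason: AVG vs SUM give different aggregate values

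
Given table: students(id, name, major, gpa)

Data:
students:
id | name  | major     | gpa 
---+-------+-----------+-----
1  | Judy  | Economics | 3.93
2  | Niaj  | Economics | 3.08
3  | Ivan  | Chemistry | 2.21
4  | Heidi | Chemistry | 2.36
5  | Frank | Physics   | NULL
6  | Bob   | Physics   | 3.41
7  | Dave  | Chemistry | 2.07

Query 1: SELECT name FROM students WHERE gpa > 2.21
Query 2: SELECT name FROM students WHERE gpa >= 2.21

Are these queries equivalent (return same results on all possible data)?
No, not equivalent

Query 1 returns: [('Judy',), ('Niaj',), ('Heidi',), ('Bob',)]
Query 2 returns: [('Judy',), ('Niaj',), ('Ivan',), ('Heidi',), ('Bob',)]

Reason: > vs >= gives different results when gpa = 2.21 exists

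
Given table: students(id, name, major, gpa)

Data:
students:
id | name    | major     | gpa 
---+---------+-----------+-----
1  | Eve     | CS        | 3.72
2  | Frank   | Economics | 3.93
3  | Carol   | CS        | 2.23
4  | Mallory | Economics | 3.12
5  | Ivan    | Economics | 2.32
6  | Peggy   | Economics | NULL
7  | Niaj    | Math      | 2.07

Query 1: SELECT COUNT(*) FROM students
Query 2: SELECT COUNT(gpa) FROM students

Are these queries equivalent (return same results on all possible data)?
No, not equivalent

Query 1 returns: [(7,)]
Query 2 returns: [(6,)]

Reason: COUNT(*) includes NULLs, COUNT(column) excludes them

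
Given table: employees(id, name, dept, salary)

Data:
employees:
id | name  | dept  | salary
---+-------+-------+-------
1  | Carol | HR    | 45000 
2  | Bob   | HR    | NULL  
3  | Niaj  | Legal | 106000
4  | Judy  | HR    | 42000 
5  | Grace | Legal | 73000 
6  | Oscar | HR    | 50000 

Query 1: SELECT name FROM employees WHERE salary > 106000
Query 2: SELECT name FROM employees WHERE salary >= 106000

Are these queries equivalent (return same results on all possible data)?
No, not equivalent

Query 1 returns: []
Query 2 returns: [('Niaj',)]

Reason: > vs >= gives different results when salary = 106000 exists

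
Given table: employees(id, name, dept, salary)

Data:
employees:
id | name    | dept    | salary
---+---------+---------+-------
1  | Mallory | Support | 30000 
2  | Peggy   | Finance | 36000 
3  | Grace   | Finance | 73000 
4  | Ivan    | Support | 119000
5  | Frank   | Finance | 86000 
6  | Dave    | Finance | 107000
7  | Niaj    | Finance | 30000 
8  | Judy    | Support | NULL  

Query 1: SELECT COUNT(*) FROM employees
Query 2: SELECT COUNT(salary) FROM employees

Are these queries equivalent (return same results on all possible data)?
No, not equivalent

Query 1 returns: [(8,)]
Query 2 returns: [(7,)]

Reason: COUNT(*) includes NULLs, COUNT(column) excludes them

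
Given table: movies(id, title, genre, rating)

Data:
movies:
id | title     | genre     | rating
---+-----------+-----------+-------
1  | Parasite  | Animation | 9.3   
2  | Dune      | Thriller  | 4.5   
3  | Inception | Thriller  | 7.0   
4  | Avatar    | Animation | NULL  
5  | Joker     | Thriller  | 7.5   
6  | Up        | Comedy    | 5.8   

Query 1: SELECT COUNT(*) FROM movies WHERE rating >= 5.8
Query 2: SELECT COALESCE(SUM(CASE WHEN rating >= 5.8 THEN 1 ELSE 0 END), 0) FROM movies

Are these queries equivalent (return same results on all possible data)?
Yes, equivalent

Both queries return: [(4,)]

Reason: COUNT with WHERE vs conditional SUM (COALESCE handles empty-table NULL)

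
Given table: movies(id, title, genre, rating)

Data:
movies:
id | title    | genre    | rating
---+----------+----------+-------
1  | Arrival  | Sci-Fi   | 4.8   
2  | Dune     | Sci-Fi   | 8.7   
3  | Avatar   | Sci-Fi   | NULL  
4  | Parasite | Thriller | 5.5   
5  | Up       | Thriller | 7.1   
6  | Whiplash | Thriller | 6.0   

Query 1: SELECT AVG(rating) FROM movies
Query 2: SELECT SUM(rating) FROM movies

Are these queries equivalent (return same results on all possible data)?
No, not equivalent

Query 1 returns: [(6.42,)]
Query 2 returns: [(32.1,)]

Reason: AVG vs SUM give different aggregate values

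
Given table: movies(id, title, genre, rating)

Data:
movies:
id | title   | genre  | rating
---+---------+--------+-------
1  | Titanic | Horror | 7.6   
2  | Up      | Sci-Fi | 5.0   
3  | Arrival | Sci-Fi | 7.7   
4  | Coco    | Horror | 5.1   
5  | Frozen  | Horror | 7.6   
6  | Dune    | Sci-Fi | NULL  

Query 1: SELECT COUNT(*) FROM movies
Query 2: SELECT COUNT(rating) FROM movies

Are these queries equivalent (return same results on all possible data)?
No, not equivalent

Query 1 returns: [(6,)]
Query 2 returns: [(5,)]

Reason: COUNT(*) includes NULLs, COUNT(column) excludes them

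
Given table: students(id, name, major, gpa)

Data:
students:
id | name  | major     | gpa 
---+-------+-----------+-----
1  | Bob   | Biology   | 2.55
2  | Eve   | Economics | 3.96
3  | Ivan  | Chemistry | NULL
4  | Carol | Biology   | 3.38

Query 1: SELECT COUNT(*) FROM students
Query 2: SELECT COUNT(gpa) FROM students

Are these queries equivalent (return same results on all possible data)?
No, not equivalent

Query 1 returns: [(4,)]
Query 2 returns: [(3,)]

Reason: COUNT(*) includes NULLs, COUNT(column) excludes them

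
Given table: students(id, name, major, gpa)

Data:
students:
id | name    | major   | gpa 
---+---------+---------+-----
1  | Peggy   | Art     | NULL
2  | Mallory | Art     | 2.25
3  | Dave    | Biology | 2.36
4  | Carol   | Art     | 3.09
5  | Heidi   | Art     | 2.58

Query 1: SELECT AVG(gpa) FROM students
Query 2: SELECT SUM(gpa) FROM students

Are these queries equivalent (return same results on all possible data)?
No, not equivalent

Query 1 returns: [(2.57,)]
Query 2 returns: [(10.28,)]

Reason: AVG vs SUM give different aggregate values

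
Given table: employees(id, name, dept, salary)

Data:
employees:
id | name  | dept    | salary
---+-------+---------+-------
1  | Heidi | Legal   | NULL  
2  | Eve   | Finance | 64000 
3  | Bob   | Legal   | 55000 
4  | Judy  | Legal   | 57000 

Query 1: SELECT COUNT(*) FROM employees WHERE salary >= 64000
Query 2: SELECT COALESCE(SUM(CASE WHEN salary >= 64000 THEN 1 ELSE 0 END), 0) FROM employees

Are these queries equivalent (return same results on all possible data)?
Yes, equivalent

Both queries return: [(1,)]

Reason: COUNT with WHERE vs conditional SUM (COALESCE handles empty-table NULL)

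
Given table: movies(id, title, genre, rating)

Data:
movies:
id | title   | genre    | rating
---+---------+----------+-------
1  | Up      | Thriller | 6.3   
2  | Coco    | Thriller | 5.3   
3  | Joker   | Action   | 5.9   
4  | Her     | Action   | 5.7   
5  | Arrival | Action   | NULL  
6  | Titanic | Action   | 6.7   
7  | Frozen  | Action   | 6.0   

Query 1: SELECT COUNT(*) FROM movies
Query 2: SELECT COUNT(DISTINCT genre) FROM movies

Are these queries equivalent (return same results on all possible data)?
No, not equivalent

Query 1 returns: [(7,)]
Query 2 returns: [(2,)]

Reason: COUNT(*) counts rows, COUNT(DISTINCT genre) counts unique genres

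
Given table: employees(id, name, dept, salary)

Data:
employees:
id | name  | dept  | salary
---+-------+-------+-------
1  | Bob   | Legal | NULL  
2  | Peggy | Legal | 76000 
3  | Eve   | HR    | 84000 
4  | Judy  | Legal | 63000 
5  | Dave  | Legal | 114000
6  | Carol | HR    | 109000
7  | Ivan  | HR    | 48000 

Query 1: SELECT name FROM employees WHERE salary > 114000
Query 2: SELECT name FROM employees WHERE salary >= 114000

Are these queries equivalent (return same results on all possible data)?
No, not equivalent

Query 1 returns: []
Query 2 returns: [('Dave',)]

Reason: > vs >= gives different results when salary = 114000 exists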